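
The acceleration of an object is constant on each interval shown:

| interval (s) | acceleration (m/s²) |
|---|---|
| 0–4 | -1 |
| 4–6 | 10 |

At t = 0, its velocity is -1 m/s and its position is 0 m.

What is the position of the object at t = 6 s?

-2 m

On each constant-a segment, Δv = aΔt and Δx = v₀Δt + ½aΔt²; chain segment to segment.
0–4 s: v starts -1 m/s; Δx = -1·4 + ½·-1·4² = -12 m; v ends -5 m/s.
4–6 s: v starts -5 m/s; Δx = -5·2 + ½·10·2² = 10 m; v ends 15 m/s.
x(6) = 0 + Σ Δx = -2 m.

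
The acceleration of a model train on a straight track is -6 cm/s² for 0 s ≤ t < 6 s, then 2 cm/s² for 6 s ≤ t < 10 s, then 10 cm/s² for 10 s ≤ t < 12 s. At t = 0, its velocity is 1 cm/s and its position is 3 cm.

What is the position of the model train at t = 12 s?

-257 cm

On each constant-a segment, Δv = aΔt and Δx = v₀Δt + ½aΔt²; chain segment to segment.
0–6 s: v starts 1 cm/s; Δx = 1·6 + ½·-6·6² = -102 cm; v ends -35 cm/s.
6–10 s: v starts -35 cm/s; Δx = -35·4 + ½·2·4² = -124 cm; v ends -27 cm/s.
10–12 s: v starts -27 cm/s; Δx = -27·2 + ½·10·2² = -34 cm; v ends -7 cm/s.
x(12) = 3 + Σ Δx = -257 cm.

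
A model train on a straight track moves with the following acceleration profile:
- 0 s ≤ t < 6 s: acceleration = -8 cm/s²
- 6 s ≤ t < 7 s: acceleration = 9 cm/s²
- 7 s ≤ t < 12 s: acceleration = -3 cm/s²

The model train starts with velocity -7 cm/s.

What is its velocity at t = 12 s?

-61 cm/s

Δv equals the area under the a-t graph; then v = v₀ + Δv.
0–6 s: -8 × 6 = -48 cm/s
6–7 s: 9 × 1 = 9 cm/s
7–12 s: -3 × 5 = -15 cm/s
Δv = -54 cm/s, so v(12) = -7 + (-54) = -61 cm/s.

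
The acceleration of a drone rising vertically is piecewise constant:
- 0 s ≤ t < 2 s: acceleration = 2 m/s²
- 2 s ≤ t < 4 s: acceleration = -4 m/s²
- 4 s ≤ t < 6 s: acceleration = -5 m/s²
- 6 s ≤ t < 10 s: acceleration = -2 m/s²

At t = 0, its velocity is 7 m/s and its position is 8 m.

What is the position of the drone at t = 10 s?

On each constant-a segment, Δv = aΔt and Δx = v₀Δt + ½aΔt²; chain segment to segment.
0–2 s: v starts 7 m/s; Δx = 7·2 + ½·2·2² = 18 m; v ends 11 m/s.
2–4 s: v starts 11 m/s; Δx = 11·2 + ½·-4·2² = 14 m; v ends 3 m/s.
4–6 s: v starts 3 m/s; Δx = 3·2 + ½·-5·2² = -4 m; v ends -7 m/s.
6–10 s: v starts -7 m/s; Δx = -7·4 + ½·-2·4² = -44 m; v ends -15 m/s.
x(10) = 8 + Σ Δx = -8 m.

-8 m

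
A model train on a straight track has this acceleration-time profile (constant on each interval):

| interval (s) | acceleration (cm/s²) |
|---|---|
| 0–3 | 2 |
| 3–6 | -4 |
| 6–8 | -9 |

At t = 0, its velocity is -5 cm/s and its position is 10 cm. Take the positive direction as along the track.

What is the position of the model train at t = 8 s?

-51 cm

On each constant-a segment, Δv = aΔt and Δx = v₀Δt + ½aΔt²; chain segment to segment.
0–3 s: v starts -5 cm/s; Δx = -5·3 + ½·2·3² = -6 cm; v ends 1 cm/s.
3–6 s: v starts 1 cm/s; Δx = 1·3 + ½·-4·3² = -15 cm; v ends -11 cm/s.
6–8 s: v starts -11 cm/s; Δx = -11·2 + ½·-9·2² = -40 cm; v ends -29 cm/s.
x(8) = 10 + Σ Δx = -51 cm.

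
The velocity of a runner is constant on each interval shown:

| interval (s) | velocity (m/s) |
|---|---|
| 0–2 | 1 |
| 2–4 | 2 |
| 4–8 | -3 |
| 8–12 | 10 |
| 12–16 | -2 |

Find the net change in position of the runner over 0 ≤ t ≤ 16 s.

Displacement is the signed area under the v-t curve.
0–2 s: 1 × 2 = 2 m
2–4 s: 2 × 2 = 4 m
4–8 s: -3 × 4 = -12 m
8–12 s: 10 × 4 = 40 m
12–16 s: -2 × 4 = -8 m
Net displacement = 26 m

26 m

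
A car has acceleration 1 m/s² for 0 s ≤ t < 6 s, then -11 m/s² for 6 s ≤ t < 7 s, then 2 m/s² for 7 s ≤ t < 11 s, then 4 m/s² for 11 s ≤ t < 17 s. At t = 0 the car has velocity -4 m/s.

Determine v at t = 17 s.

23 m/s

Δv equals the area under the a-t graph; then v = v₀ + Δv.
0–6 s: 1 × 6 = 6 m/s
6–7 s: -11 × 1 = -11 m/s
7–11 s: 2 × 4 = 8 m/s
11–17 s: 4 × 6 = 24 m/s
Δv = 27 m/s, so v(17) = -4 + (27) = 23 m/s.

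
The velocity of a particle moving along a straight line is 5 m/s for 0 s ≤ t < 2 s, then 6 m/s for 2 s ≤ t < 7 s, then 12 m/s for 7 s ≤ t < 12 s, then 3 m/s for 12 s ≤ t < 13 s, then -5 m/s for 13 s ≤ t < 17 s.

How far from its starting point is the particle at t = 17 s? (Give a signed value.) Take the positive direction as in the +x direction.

Net displacement equals the area under the velocity-time graph (areas below the axis count negative).
0–2 s: 5 × 2 = 10 m
2–7 s: 6 × 5 = 30 m
7–12 s: 12 × 5 = 60 m
12–13 s: 3 × 1 = 3 m
13–17 s: -5 × 4 = -20 m
Net displacement = 83 m

83 m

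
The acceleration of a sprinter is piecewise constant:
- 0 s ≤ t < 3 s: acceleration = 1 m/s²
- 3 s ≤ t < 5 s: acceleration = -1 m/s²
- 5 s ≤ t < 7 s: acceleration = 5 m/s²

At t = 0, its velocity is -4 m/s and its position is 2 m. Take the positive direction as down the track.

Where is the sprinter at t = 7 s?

On each constant-a segment, Δv = aΔt and Δx = v₀Δt + ½aΔt²; chain segment to segment.
0–3 s: v starts -4 m/s; Δx = -4·3 + ½·1·3² = -7.5 m; v ends -1 m/s.
3–5 s: v starts -1 m/s; Δx = -1·2 + ½·-1·2² = -4 m; v ends -3 m/s.
5–7 s: v starts -3 m/s; Δx = -3·2 + ½·5·2² = 4 m; v ends 7 m/s.
x(7) = 2 + Σ Δx = -5.5 m.

-5.5 m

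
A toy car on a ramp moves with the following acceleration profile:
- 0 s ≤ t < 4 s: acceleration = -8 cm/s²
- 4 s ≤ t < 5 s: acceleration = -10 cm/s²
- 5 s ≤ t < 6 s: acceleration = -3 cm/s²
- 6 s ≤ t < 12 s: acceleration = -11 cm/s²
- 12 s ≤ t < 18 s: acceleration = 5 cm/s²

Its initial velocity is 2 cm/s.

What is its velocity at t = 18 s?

-79 cm/s

Δv equals the area under the a-t graph; then v = v₀ + Δv.
0–4 s: -8 × 4 = -32 cm/s
4–5 s: -10 × 1 = -10 cm/s
5–6 s: -3 × 1 = -3 cm/s
6–12 s: -11 × 6 = -66 cm/s
12–18 s: 5 × 6 = 30 cm/s
Δv = -81 cm/s, so v(18) = 2 + (-81) = -79 cm/s.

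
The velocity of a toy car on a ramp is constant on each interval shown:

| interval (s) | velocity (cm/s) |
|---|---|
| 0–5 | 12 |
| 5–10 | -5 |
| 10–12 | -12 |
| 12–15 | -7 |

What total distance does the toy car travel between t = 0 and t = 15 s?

130 cm

Distance (not displacement) is the total path length: add the absolute areas under v-t.
0–5 s: |12| × 5 = 60 cm
5–10 s: |-5| × 5 = 25 cm
10–12 s: |-12| × 2 = 24 cm
12–15 s: |-7| × 3 = 21 cm
Total distance = 130 cm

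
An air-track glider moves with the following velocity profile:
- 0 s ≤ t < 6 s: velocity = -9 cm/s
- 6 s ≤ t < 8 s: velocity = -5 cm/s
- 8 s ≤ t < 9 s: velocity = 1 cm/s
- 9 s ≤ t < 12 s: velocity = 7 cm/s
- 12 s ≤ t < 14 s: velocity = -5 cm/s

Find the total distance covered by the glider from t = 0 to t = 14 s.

Distance (not displacement) is the total path length: add the absolute areas under v-t.
0–6 s: |-9| × 6 = 54 cm
6–8 s: |-5| × 2 = 10 cm
8–9 s: |1| × 1 = 1 cm
9–12 s: |7| × 3 = 21 cm
12–14 s: |-5| × 2 = 10 cm
Total distance = 96 cm

96 cm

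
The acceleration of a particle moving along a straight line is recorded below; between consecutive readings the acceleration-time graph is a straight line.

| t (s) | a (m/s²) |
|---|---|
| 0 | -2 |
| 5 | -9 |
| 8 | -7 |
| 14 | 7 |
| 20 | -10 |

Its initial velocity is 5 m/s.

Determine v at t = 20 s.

Δv equals the area under the a-t graph; then v = v₀ + Δv.
0–5 s: ½(-2 + -9)(5) = -27.5 m/s
5–8 s: ½(-9 + -7)(3) = -24 m/s
8–14 s: ½(-7 + 7)(6) = 0 m/s
14–20 s: ½(7 + -10)(6) = -9 m/s
Δv = -60.5 m/s, so v(20) = 5 + (-60.5) = -55.5 m/s.

-55.5 m/s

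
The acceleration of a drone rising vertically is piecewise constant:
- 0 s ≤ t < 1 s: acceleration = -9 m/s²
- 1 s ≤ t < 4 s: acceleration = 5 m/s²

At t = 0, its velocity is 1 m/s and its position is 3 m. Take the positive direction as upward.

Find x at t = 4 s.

On each constant-a segment, Δv = aΔt and Δx = v₀Δt + ½aΔt²; chain segment to segment.
0–1 s: v starts 1 m/s; Δx = 1·1 + ½·-9·1² = -3.5 m; v ends -8 m/s.
1–4 s: v starts -8 m/s; Δx = -8·3 + ½·5·3² = -1.5 m; v ends 7 m/s.
x(4) = 3 + Σ Δx = -2 m.

-2 m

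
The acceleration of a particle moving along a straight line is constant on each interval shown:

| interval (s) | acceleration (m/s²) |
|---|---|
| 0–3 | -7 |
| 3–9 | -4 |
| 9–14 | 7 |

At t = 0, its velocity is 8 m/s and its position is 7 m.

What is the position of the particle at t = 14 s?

On each constant-a segment, Δv = aΔt and Δx = v₀Δt + ½aΔt²; chain segment to segment.
0–3 s: v starts 8 m/s; Δx = 8·3 + ½·-7·3² = -7.5 m; v ends -13 m/s.
3–9 s: v starts -13 m/s; Δx = -13·6 + ½·-4·6² = -150 m; v ends -37 m/s.
9–14 s: v starts -37 m/s; Δx = -37·5 + ½·7·5² = -97.5 m; v ends -2 m/s.
x(14) = 7 + Σ Δx = -248 m.

-248 m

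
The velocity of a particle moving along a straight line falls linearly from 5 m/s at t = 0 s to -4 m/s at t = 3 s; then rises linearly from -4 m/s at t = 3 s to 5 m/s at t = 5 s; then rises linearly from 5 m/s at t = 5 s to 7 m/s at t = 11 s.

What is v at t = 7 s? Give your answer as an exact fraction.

17/3 m/s

On 5–11 s the graph is linear from 5 to 7 m/s: v(7) = 5 + (7 − 5)·(7 − 5)/(11 − 5) = 17/3 m/s.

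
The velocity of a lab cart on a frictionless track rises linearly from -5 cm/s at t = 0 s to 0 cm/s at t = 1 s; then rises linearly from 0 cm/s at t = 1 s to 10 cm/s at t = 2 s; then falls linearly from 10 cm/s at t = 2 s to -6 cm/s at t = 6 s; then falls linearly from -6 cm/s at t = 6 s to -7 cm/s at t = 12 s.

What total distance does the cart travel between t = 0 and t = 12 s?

63.5 cm

Total distance travelled is ∫|v| dt — sum the magnitudes of each area piece.
0–1 s: |½(-5 + 0)(1)| = 2.5 cm
1–2 s: |½(0 + 10)(1)| = 5 cm
2–6 s: v = 0 at t = 4.5 s; triangle areas 12.5 + 4.5 = 17 cm
6–12 s: |½(-6 + -7)(6)| = 39 cm
Total distance = 63.5 cm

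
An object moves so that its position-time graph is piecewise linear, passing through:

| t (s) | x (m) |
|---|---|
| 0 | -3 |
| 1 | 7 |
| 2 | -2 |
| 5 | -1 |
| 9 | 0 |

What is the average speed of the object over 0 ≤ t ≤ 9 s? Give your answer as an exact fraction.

7/3 m/s

Average speed = (total path length)/(elapsed time); on a piecewise-linear x-t graph the path length is Σ|Δx|.
0–1 s: |Δx| = |7 − -3| = 10 m
1–2 s: |Δx| = |-2 − 7| = 9 m
2–5 s: |Δx| = |-1 − -2| = 1 m
5–9 s: |Δx| = |0 − -1| = 1 m
Total path = 21 m; average speed = 21/9 = 7/3 m/s.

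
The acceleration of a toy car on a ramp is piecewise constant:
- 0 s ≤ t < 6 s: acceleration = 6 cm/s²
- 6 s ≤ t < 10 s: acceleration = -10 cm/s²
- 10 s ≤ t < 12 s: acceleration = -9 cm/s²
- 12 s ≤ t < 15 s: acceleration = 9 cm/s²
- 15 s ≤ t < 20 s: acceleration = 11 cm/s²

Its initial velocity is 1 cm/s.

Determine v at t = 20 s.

61 cm/s

Δv equals the area under the a-t graph; then v = v₀ + Δv.
0–6 s: 6 × 6 = 36 cm/s
6–10 s: -10 × 4 = -40 cm/s
10–12 s: -9 × 2 = -18 cm/s
12–15 s: 9 × 3 = 27 cm/s
15–20 s: 11 × 5 = 55 cm/s
Δv = 60 cm/s, so v(20) = 1 + (60) = 61 cm/s.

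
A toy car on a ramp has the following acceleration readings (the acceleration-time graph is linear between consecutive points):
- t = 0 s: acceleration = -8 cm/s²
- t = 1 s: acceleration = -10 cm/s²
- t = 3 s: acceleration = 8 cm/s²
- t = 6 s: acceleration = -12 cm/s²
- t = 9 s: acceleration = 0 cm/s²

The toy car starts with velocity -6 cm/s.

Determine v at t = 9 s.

Δv equals the area under the a-t graph; then v = v₀ + Δv.
0–1 s: ½(-8 + -10)(1) = -9 cm/s
1–3 s: ½(-10 + 8)(2) = -2 cm/s
3–6 s: ½(8 + -12)(3) = -6 cm/s
6–9 s: ½(-12 + 0)(3) = -18 cm/s
Δv = -35 cm/s, so v(9) = -6 + (-35) = -41 cm/s.

-41 cm/s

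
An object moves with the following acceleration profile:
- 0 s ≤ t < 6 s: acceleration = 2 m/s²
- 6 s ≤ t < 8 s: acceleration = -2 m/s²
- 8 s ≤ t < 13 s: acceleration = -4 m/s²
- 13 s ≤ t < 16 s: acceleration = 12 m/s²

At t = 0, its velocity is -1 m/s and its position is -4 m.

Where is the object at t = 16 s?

44 m

On each constant-a segment, Δv = aΔt and Δx = v₀Δt + ½aΔt²; chain segment to segment.
0–6 s: v starts -1 m/s; Δx = -1·6 + ½·2·6² = 30 m; v ends 11 m/s.
6–8 s: v starts 11 m/s; Δx = 11·2 + ½·-2·2² = 18 m; v ends 7 m/s.
8–13 s: v starts 7 m/s; Δx = 7·5 + ½·-4·5² = -15 m; v ends -13 m/s.
13–16 s: v starts -13 m/s; Δx = -13·3 + ½·12·3² = 15 m; v ends 23 m/s.
x(16) = -4 + Σ Δx = 44 m.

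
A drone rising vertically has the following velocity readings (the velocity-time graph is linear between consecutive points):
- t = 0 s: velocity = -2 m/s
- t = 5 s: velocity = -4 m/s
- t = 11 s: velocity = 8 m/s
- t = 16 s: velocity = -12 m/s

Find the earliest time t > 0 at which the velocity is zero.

v changes sign on 5–11 s (from -4 to 8); the graph is linear there, so v = 0 at t = 5 + (4)·(11 − 5)/(8 − -4) = 7 s.

t = 7 s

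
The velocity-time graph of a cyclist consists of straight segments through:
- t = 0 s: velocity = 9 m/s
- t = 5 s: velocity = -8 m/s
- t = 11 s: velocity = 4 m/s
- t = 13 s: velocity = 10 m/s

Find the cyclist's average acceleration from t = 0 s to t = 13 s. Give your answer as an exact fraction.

Average acceleration = Δv/Δt = (10 − 9)/(13 − 0) = 1/13 m/s².

1/13 m/s²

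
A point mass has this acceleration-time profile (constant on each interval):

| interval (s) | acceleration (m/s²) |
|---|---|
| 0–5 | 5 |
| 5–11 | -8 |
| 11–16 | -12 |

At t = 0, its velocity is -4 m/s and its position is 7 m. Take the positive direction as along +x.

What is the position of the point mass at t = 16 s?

On each constant-a segment, Δv = aΔt and Δx = v₀Δt + ½aΔt²; chain segment to segment.
0–5 s: v starts -4 m/s; Δx = -4·5 + ½·5·5² = 42.5 m; v ends 21 m/s.
5–11 s: v starts 21 m/s; Δx = 21·6 + ½·-8·6² = -18 m; v ends -27 m/s.
11–16 s: v starts -27 m/s; Δx = -27·5 + ½·-12·5² = -285 m; v ends -87 m/s.
x(16) = 7 + Σ Δx = -253.5 m.

-253.5 m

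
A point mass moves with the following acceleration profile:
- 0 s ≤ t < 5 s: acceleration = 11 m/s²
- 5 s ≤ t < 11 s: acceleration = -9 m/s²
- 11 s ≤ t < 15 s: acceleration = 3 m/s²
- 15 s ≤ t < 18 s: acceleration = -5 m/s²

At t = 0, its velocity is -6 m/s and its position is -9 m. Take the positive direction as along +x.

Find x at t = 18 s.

233 m

On each constant-a segment, Δv = aΔt and Δx = v₀Δt + ½aΔt²; chain segment to segment.
0–5 s: v starts -6 m/s; Δx = -6·5 + ½·11·5² = 107.5 m; v ends 49 m/s.
5–11 s: v starts 49 m/s; Δx = 49·6 + ½·-9·6² = 132 m; v ends -5 m/s.
11–15 s: v starts -5 m/s; Δx = -5·4 + ½·3·4² = 4 m; v ends 7 m/s.
15–18 s: v starts 7 m/s; Δx = 7·3 + ½·-5·3² = -1.5 m; v ends -8 m/s.
x(18) = -9 + Σ Δx = 233 m.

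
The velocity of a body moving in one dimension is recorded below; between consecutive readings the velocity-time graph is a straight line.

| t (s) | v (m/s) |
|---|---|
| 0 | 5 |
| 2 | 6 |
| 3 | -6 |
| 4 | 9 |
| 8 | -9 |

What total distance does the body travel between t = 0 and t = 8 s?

35.9 m

Total distance travelled is ∫|v| dt — sum the magnitudes of each area piece.
0–2 s: |½(5 + 6)(2)| = 11 m
2–3 s: v = 0 at t = 2.5 s; triangle areas 1.5 + 1.5 = 3 m
3–4 s: v = 0 at t = 3.4 s; triangle areas 1.2 + 2.7 = 3.9 m
4–8 s: v = 0 at t = 6 s; triangle areas 9 + 9 = 18 m
Total distance = 35.9 m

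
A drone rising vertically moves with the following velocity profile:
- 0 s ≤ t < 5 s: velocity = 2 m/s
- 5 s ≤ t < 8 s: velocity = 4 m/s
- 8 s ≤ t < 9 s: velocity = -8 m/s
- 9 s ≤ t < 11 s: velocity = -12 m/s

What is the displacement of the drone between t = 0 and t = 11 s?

Net displacement equals the area under the velocity-time graph (areas below the axis count negative).
0–5 s: 2 × 5 = 10 m
5–8 s: 4 × 3 = 12 m
8–9 s: -8 × 1 = -8 m
9–11 s: -12 × 2 = -24 m
Net displacement = -10 m

-10 m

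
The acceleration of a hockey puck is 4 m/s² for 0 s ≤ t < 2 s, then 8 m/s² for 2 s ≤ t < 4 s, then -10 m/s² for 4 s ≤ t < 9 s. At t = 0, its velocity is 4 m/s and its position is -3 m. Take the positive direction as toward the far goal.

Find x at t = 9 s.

68 m

On each constant-a segment, Δv = aΔt and Δx = v₀Δt + ½aΔt²; chain segment to segment.
0–2 s: v starts 4 m/s; Δx = 4·2 + ½·4·2² = 16 m; v ends 12 m/s.
2–4 s: v starts 12 m/s; Δx = 12·2 + ½·8·2² = 40 m; v ends 28 m/s.
4–9 s: v starts 28 m/s; Δx = 28·5 + ½·-10·5² = 15 m; v ends -22 m/s.
x(9) = -3 + Σ Δx = 68 m.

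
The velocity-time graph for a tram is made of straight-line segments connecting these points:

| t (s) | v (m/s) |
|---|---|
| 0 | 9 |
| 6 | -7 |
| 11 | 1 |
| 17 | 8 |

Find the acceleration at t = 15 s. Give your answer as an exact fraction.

Acceleration is the slope of the v-t graph on 11–17 s: (8 − 1)/(17 − 11) = 7/6 m/s².

7/6 m/s²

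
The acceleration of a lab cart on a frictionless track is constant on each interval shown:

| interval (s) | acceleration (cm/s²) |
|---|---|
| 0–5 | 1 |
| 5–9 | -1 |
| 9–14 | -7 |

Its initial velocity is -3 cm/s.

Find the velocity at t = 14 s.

Δv equals the area under the a-t graph; then v = v₀ + Δv.
0–5 s: 1 × 5 = 5 cm/s
5–9 s: -1 × 4 = -4 cm/s
9–14 s: -7 × 5 = -35 cm/s
Δv = -34 cm/s, so v(14) = -3 + (-34) = -37 cm/s.

-37 cm/s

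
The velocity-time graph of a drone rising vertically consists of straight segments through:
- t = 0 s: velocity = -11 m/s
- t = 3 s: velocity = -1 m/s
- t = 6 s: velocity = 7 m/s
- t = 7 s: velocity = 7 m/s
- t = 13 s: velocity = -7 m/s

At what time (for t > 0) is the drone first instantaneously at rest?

v changes sign on 3–6 s (from -1 to 7); the graph is linear there, so v = 0 at t = 3 + (1)·(6 − 3)/(7 − -1) = 3.375 s.

t = 3.375 s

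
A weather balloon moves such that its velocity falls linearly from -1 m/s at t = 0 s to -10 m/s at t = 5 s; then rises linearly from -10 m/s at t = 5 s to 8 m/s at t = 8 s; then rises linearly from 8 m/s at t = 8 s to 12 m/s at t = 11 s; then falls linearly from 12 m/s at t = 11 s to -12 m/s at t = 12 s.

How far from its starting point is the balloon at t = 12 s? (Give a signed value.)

Net displacement equals the area under the velocity-time graph (areas below the axis count negative).
0–5 s: ½(-1 + -10)(5) = -27.5 m
5–8 s: ½(-10 + 8)(3) = -3 m
8–11 s: ½(8 + 12)(3) = 30 m
11–12 s: ½(12 + -12)(1) = 0 m
Net displacement = -0.5 m

-0.5 m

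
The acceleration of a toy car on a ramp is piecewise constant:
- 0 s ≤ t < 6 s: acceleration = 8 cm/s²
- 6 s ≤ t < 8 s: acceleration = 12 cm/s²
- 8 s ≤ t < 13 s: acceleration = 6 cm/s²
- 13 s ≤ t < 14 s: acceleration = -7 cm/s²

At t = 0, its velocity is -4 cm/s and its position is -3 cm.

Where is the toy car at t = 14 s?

738.5 cm

On each constant-a segment, Δv = aΔt and Δx = v₀Δt + ½aΔt²; chain segment to segment.
0–6 s: v starts -4 cm/s; Δx = -4·6 + ½·8·6² = 120 cm; v ends 44 cm/s.
6–8 s: v starts 44 cm/s; Δx = 44·2 + ½·12·2² = 112 cm; v ends 68 cm/s.
8–13 s: v starts 68 cm/s; Δx = 68·5 + ½·6·5² = 415 cm; v ends 98 cm/s.
13–14 s: v starts 98 cm/s; Δx = 98·1 + ½·-7·1² = 94.5 cm; v ends 91 cm/s.
x(14) = -3 + Σ Δx = 738.5 cm.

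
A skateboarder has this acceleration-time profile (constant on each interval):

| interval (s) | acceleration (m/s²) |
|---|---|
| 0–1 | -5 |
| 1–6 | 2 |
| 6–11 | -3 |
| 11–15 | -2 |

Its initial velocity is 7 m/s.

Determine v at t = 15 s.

Δv equals the area under the a-t graph; then v = v₀ + Δv.
0–1 s: -5 × 1 = -5 m/s
1–6 s: 2 × 5 = 10 m/s
6–11 s: -3 × 5 = -15 m/s
11–15 s: -2 × 4 = -8 m/s
Δv = -18 m/s, so v(15) = 7 + (-18) = -11 m/s.

-11 m/s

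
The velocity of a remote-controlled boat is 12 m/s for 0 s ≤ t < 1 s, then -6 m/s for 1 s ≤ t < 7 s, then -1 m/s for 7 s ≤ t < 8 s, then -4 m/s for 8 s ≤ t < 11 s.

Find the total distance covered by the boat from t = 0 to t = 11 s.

Distance (not displacement) is the total path length: add the absolute areas under v-t.
0–1 s: |12| × 1 = 12 m
1–7 s: |-6| × 6 = 36 m
7–8 s: |-1| × 1 = 1 m
8–11 s: |-4| × 3 = 12 m
Total distance = 61 m

61 m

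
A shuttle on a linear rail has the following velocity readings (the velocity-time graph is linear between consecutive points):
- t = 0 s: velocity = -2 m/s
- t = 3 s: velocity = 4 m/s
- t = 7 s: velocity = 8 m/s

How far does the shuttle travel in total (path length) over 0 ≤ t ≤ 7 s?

Distance (not displacement) is the total path length: add the absolute areas under v-t.
0–3 s: v = 0 at t = 1 s; triangle areas 1 + 4 = 5 m
3–7 s: |½(4 + 8)(4)| = 24 m
Total distance = 29 m

29 m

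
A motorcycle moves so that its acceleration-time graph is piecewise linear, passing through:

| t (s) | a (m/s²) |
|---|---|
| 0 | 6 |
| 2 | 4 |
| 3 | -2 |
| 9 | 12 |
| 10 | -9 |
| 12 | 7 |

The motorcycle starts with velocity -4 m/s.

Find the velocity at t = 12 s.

Δv equals the area under the a-t graph; then v = v₀ + Δv.
0–2 s: ½(6 + 4)(2) = 10 m/s
2–3 s: ½(4 + -2)(1) = 1 m/s
3–9 s: ½(-2 + 12)(6) = 30 m/s
9–10 s: ½(12 + -9)(1) = 1.5 m/s
10–12 s: ½(-9 + 7)(2) = -2 m/s
Δv = 40.5 m/s, so v(12) = -4 + (40.5) = 36.5 m/s.

36.5 m/s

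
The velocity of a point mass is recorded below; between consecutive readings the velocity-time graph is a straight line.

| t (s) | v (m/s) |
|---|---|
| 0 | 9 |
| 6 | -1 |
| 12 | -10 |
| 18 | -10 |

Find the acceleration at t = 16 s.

Acceleration is the slope of the v-t graph on 12–18 s: (-10 − -10)/(18 − 12) = 0 m/s².

0 m/s²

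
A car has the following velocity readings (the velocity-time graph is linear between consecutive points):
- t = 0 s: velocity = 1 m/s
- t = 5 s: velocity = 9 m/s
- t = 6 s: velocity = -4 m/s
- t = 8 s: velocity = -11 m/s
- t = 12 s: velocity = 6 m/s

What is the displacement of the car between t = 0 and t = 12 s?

Displacement is the signed area under the v-t curve.
0–5 s: ½(1 + 9)(5) = 25 m
5–6 s: ½(9 + -4)(1) = 2.5 m
6–8 s: ½(-4 + -11)(2) = -15 m
8–12 s: ½(-11 + 6)(4) = -10 m
Net displacement = 2.5 m

2.5 m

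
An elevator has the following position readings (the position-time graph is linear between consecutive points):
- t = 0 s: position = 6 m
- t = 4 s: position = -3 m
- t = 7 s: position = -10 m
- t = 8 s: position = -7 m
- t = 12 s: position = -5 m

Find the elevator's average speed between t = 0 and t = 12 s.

Average speed = (total path length)/(elapsed time); on a piecewise-linear x-t graph the path length is Σ|Δx|.
0–4 s: |Δx| = |-3 − 6| = 9 m
4–7 s: |Δx| = |-10 − -3| = 7 m
7–8 s: |Δx| = |-7 − -10| = 3 m
8–12 s: |Δx| = |-5 − -7| = 2 m
Total path = 21 m; average speed = 21/12 = 1.75 m/s.

1.75 m/s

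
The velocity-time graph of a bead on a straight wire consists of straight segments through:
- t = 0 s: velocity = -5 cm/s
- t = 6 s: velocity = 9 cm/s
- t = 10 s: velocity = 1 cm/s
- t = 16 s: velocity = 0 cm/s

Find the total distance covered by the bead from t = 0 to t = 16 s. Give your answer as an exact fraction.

320/7 cm

Total distance travelled is ∫|v| dt — sum the magnitudes of each area piece.
0–6 s: v = 0 at t = 15/7 s; triangle areas 75/14 + 243/14 = 159/7 cm
6–10 s: |½(9 + 1)(4)| = 20 cm
10–16 s: |½(1 + 0)(6)| = 3 cm
Total distance = 320/7 cm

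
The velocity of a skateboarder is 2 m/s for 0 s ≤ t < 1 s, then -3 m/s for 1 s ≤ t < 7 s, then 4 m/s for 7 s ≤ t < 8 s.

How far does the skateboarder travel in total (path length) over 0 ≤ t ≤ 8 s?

24 m

Distance (not displacement) is the total path length: add the absolute areas under v-t.
0–1 s: |2| × 1 = 2 m
1–7 s: |-3| × 6 = 18 m
7–8 s: |4| × 1 = 4 m
Total distance = 24 m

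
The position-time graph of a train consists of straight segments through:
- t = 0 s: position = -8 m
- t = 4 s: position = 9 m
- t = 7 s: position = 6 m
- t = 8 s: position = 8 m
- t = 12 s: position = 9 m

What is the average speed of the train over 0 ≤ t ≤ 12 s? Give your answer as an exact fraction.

23/12 m/s

Average speed = (total path length)/(elapsed time); on a piecewise-linear x-t graph the path length is Σ|Δx|.
0–4 s: |Δx| = |9 − -8| = 17 m
4–7 s: |Δx| = |6 − 9| = 3 m
7–8 s: |Δx| = |8 − 6| = 2 m
8–12 s: |Δx| = |9 − 8| = 1 m
Total path = 23 m; average speed = 23/12 = 23/12 m/s.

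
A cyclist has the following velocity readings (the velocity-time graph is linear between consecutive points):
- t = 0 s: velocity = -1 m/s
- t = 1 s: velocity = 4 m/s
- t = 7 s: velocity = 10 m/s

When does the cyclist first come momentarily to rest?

t = 0.2 s

v changes sign on 0–1 s (from -1 to 4); the graph is linear there, so v = 0 at t = 0 + (1)·(1 − 0)/(4 − -1) = 0.2 s.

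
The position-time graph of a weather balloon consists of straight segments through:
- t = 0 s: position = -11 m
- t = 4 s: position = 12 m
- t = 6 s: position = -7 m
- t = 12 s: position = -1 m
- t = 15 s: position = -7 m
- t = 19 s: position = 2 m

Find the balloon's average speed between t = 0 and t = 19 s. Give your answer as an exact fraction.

Average speed = (total path length)/(elapsed time); on a piecewise-linear x-t graph the path length is Σ|Δx|.
0–4 s: |Δx| = |12 − -11| = 23 m
4–6 s: |Δx| = |-7 − 12| = 19 m
6–12 s: |Δx| = |-1 − -7| = 6 m
12–15 s: |Δx| = |-7 − -1| = 6 m
15–19 s: |Δx| = |2 − -7| = 9 m
Total path = 63 m; average speed = 63/19 = 63/19 m/s.

63/19 m/s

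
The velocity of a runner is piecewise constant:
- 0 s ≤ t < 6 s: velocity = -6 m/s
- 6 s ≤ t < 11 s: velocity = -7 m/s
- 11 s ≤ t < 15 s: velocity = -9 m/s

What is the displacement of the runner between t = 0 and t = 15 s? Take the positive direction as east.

-107 m

Net displacement equals the area under the velocity-time graph (areas below the axis count negative).
0–6 s: -6 × 6 = -36 m
6–11 s: -7 × 5 = -35 m
11–15 s: -9 × 4 = -36 m
Net displacement = -107 m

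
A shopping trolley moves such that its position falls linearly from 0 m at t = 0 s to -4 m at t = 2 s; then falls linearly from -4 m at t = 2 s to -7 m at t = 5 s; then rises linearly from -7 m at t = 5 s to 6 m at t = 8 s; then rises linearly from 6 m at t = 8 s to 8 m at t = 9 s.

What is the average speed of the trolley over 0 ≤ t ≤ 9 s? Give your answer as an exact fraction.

Average speed = (total path length)/(elapsed time); on a piecewise-linear x-t graph the path length is Σ|Δx|.
0–2 s: |Δx| = |-4 − 0| = 4 m
2–5 s: |Δx| = |-7 − -4| = 3 m
5–8 s: |Δx| = |6 − -7| = 13 m
8–9 s: |Δx| = |8 − 6| = 2 m
Total path = 22 m; average speed = 22/9 = 22/9 m/s.

22/9 m/s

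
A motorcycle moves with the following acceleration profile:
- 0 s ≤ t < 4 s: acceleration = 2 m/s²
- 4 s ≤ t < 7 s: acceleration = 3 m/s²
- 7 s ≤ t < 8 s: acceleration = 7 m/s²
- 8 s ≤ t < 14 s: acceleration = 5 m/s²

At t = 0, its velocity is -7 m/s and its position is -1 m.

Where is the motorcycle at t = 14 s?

On each constant-a segment, Δv = aΔt and Δx = v₀Δt + ½aΔt²; chain segment to segment.
0–4 s: v starts -7 m/s; Δx = -7·4 + ½·2·4² = -12 m; v ends 1 m/s.
4–7 s: v starts 1 m/s; Δx = 1·3 + ½·3·3² = 16.5 m; v ends 10 m/s.
7–8 s: v starts 10 m/s; Δx = 10·1 + ½·7·1² = 13.5 m; v ends 17 m/s.
8–14 s: v starts 17 m/s; Δx = 17·6 + ½·5·6² = 192 m; v ends 47 m/s.
x(14) = -1 + Σ Δx = 209 m.

209 m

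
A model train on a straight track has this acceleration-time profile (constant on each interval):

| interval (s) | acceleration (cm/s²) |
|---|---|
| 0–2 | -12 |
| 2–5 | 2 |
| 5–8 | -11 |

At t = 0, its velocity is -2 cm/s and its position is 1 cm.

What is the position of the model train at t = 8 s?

-205.5 cm

On each constant-a segment, Δv = aΔt and Δx = v₀Δt + ½aΔt²; chain segment to segment.
0–2 s: v starts -2 cm/s; Δx = -2·2 + ½·-12·2² = -28 cm; v ends -26 cm/s.
2–5 s: v starts -26 cm/s; Δx = -26·3 + ½·2·3² = -69 cm; v ends -20 cm/s.
5–8 s: v starts -20 cm/s; Δx = -20·3 + ½·-11·3² = -109.5 cm; v ends -53 cm/s.
x(8) = 1 + Σ Δx = -205.5 cm.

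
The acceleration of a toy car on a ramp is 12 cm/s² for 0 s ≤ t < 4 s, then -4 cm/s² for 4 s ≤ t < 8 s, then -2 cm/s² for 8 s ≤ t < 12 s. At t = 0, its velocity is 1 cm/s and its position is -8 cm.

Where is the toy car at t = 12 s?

On each constant-a segment, Δv = aΔt and Δx = v₀Δt + ½aΔt²; chain segment to segment.
0–4 s: v starts 1 cm/s; Δx = 1·4 + ½·12·4² = 100 cm; v ends 49 cm/s.
4–8 s: v starts 49 cm/s; Δx = 49·4 + ½·-4·4² = 164 cm; v ends 33 cm/s.
8–12 s: v starts 33 cm/s; Δx = 33·4 + ½·-2·4² = 116 cm; v ends 25 cm/s.
x(12) = -8 + Σ Δx = 372 cm.

372 cm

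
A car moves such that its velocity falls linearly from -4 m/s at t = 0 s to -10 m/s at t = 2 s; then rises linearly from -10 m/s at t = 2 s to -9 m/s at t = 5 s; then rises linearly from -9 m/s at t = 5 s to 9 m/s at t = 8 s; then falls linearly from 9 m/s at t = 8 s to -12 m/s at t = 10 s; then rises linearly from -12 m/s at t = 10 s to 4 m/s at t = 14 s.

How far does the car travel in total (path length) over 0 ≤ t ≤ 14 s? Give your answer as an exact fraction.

607/7 m

Distance (not displacement) is the total path length: add the absolute areas under v-t.
0–2 s: |½(-4 + -10)(2)| = 14 m
2–5 s: |½(-10 + -9)(3)| = 28.5 m
5–8 s: v = 0 at t = 6.5 s; triangle areas 6.75 + 6.75 = 13.5 m
8–10 s: v = 0 at t = 62/7 s; triangle areas 27/7 + 48/7 = 75/7 m
10–14 s: v = 0 at t = 13 s; triangle areas 18 + 2 = 20 m
Total distance = 607/7 m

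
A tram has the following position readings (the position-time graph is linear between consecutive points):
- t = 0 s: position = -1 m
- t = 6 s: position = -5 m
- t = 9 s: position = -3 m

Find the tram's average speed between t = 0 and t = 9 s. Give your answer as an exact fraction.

2/3 m/s

Average speed = (total path length)/(elapsed time); on a piecewise-linear x-t graph the path length is Σ|Δx|.
0–6 s: |Δx| = |-5 − -1| = 4 m
6–9 s: |Δx| = |-3 − -5| = 2 m
Total path = 6 m; average speed = 6/9 = 2/3 m/s.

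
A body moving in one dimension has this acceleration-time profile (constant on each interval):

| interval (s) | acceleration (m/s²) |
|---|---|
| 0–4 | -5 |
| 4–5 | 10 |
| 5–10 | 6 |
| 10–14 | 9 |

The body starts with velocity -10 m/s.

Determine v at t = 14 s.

46 m/s

Δv equals the area under the a-t graph; then v = v₀ + Δv.
0–4 s: -5 × 4 = -20 m/s
4–5 s: 10 × 1 = 10 m/s
5–10 s: 6 × 5 = 30 m/s
10–14 s: 9 × 4 = 36 m/s
Δv = 56 m/s, so v(14) = -10 + (56) = 46 m/s.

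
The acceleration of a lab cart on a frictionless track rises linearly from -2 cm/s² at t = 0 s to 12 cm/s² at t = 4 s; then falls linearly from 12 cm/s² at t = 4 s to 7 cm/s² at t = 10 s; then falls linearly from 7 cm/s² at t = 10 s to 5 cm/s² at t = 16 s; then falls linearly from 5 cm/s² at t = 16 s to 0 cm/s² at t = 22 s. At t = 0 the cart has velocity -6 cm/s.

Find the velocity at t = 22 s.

122 cm/s

Δv equals the area under the a-t graph; then v = v₀ + Δv.
0–4 s: ½(-2 + 12)(4) = 20 cm/s
4–10 s: ½(12 + 7)(6) = 57 cm/s
10–16 s: ½(7 + 5)(6) = 36 cm/s
16–22 s: ½(5 + 0)(6) = 15 cm/s
Δv = 128 cm/s, so v(22) = -6 + (128) = 122 cm/s.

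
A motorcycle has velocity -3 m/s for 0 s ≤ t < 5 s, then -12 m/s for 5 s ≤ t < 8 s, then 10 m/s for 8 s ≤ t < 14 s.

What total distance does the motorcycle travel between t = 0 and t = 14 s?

111 m

Distance (not displacement) is the total path length: add the absolute areas under v-t.
0–5 s: |-3| × 5 = 15 m
5–8 s: |-12| × 3 = 36 m
8–14 s: |10| × 6 = 60 m
Total distance = 111 m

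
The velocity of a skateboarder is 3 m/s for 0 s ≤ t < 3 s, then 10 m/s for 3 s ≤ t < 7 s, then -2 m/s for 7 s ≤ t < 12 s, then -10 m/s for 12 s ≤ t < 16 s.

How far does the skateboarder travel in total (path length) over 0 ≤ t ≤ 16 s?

99 m

Total distance travelled is ∫|v| dt — sum the magnitudes of each area piece.
0–3 s: |3| × 3 = 9 m
3–7 s: |10| × 4 = 40 m
7–12 s: |-2| × 5 = 10 m
12–16 s: |-10| × 4 = 40 m
Total distance = 99 m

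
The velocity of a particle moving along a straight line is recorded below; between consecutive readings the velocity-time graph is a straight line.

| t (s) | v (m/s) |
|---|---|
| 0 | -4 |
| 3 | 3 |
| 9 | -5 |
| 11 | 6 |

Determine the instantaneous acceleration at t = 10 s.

5.5 m/s²

Acceleration is the slope of the v-t graph on 9–11 s: (6 − -5)/(11 − 9) = 5.5 m/s².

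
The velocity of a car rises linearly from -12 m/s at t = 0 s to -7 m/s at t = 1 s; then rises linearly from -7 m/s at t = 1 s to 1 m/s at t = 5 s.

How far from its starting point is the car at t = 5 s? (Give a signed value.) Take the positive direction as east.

Net displacement equals the area under the velocity-time graph (areas below the axis count negative).
0–1 s: ½(-12 + -7)(1) = -9.5 m
1–5 s: ½(-7 + 1)(4) = -12 m
Net displacement = -21.5 m

-21.5 m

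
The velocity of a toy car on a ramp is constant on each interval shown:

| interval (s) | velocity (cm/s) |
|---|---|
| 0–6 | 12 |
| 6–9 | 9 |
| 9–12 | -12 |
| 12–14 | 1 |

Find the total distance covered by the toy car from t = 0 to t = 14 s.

137 cm

Total distance travelled is ∫|v| dt — sum the magnitudes of each area piece.
0–6 s: |12| × 6 = 72 cm
6–9 s: |9| × 3 = 27 cm
9–12 s: |-12| × 3 = 36 cm
12–14 s: |1| × 2 = 2 cm
Total distance = 137 cm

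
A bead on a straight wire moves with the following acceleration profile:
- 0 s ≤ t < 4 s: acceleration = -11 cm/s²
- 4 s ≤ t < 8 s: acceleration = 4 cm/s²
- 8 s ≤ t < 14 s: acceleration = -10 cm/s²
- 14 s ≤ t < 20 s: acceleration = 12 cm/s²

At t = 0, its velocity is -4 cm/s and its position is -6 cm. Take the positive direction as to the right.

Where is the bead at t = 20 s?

-978 cm

On each constant-a segment, Δv = aΔt and Δx = v₀Δt + ½aΔt²; chain segment to segment.
0–4 s: v starts -4 cm/s; Δx = -4·4 + ½·-11·4² = -104 cm; v ends -48 cm/s.
4–8 s: v starts -48 cm/s; Δx = -48·4 + ½·4·4² = -160 cm; v ends -32 cm/s.
8–14 s: v starts -32 cm/s; Δx = -32·6 + ½·-10·6² = -372 cm; v ends -92 cm/s.
14–20 s: v starts -92 cm/s; Δx = -92·6 + ½·12·6² = -336 cm; v ends -20 cm/s.
x(20) = -6 + Σ Δx = -978 cm.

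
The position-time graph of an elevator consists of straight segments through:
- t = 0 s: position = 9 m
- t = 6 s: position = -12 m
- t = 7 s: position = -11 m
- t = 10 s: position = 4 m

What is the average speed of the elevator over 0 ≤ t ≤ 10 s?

3.7 m/s

Average speed = (total path length)/(elapsed time); on a piecewise-linear x-t graph the path length is Σ|Δx|.
0–6 s: |Δx| = |-12 − 9| = 21 m
6–7 s: |Δx| = |-11 − -12| = 1 m
7–10 s: |Δx| = |4 − -11| = 15 m
Total path = 37 m; average speed = 37/10 = 3.7 m/s.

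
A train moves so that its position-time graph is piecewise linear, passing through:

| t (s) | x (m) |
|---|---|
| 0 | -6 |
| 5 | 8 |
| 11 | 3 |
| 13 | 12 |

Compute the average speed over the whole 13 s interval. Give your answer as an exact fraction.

Average speed = (total path length)/(elapsed time); on a piecewise-linear x-t graph the path length is Σ|Δx|.
0–5 s: |Δx| = |8 − -6| = 14 m
5–11 s: |Δx| = |3 − 8| = 5 m
11–13 s: |Δx| = |12 − 3| = 9 m
Total path = 28 m; average speed = 28/13 = 28/13 m/s.

28/13 m/s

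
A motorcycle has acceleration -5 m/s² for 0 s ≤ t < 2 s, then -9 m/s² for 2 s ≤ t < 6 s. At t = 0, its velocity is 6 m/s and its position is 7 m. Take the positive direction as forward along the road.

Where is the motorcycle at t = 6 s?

On each constant-a segment, Δv = aΔt and Δx = v₀Δt + ½aΔt²; chain segment to segment.
0–2 s: v starts 6 m/s; Δx = 6·2 + ½·-5·2² = 2 m; v ends -4 m/s.
2–6 s: v starts -4 m/s; Δx = -4·4 + ½·-9·4² = -88 m; v ends -40 m/s.
x(6) = 7 + Σ Δx = -79 m.

-79 m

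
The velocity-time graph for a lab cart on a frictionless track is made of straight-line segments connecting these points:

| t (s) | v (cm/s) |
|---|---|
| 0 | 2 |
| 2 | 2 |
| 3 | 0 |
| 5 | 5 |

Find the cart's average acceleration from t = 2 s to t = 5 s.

Average acceleration = Δv/Δt = (5 − 2)/(5 − 2) = 1 cm/s².

1 cm/s²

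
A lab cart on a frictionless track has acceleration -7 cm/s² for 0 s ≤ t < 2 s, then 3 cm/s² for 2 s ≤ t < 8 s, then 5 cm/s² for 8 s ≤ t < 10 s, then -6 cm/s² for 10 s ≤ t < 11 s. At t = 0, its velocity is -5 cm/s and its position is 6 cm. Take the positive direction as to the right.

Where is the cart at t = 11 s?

On each constant-a segment, Δv = aΔt and Δx = v₀Δt + ½aΔt²; chain segment to segment.
0–2 s: v starts -5 cm/s; Δx = -5·2 + ½·-7·2² = -24 cm; v ends -19 cm/s.
2–8 s: v starts -19 cm/s; Δx = -19·6 + ½·3·6² = -60 cm; v ends -1 cm/s.
8–10 s: v starts -1 cm/s; Δx = -1·2 + ½·5·2² = 8 cm; v ends 9 cm/s.
10–11 s: v starts 9 cm/s; Δx = 9·1 + ½·-6·1² = 6 cm; v ends 3 cm/s.
x(11) = 6 + Σ Δx = -64 cm.

-64 cm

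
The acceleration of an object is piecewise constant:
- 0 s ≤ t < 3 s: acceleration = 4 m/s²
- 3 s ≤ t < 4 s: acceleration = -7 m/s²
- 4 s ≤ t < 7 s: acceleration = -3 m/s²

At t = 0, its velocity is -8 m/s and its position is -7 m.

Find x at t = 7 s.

On each constant-a segment, Δv = aΔt and Δx = v₀Δt + ½aΔt²; chain segment to segment.
0–3 s: v starts -8 m/s; Δx = -8·3 + ½·4·3² = -6 m; v ends 4 m/s.
3–4 s: v starts 4 m/s; Δx = 4·1 + ½·-7·1² = 0.5 m; v ends -3 m/s.
4–7 s: v starts -3 m/s; Δx = -3·3 + ½·-3·3² = -22.5 m; v ends -12 m/s.
x(7) = -7 + Σ Δx = -35 m.

-35 m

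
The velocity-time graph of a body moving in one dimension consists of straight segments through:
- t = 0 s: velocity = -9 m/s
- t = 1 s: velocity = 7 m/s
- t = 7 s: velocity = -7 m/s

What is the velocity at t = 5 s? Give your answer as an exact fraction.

On 1–7 s the graph is linear from 7 to -7 m/s: v(5) = 7 + (-7 − 7)·(5 − 1)/(7 − 1) = -7/3 m/s.

-7/3 m/s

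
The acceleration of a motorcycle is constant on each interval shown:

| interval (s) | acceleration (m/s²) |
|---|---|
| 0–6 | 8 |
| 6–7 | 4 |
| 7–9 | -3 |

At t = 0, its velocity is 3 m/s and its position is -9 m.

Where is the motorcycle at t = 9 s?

310 m

On each constant-a segment, Δv = aΔt and Δx = v₀Δt + ½aΔt²; chain segment to segment.
0–6 s: v starts 3 m/s; Δx = 3·6 + ½·8·6² = 162 m; v ends 51 m/s.
6–7 s: v starts 51 m/s; Δx = 51·1 + ½·4·1² = 53 m; v ends 55 m/s.
7–9 s: v starts 55 m/s; Δx = 55·2 + ½·-3·2² = 104 m; v ends 49 m/s.
x(9) = -9 + Σ Δx = 310 m.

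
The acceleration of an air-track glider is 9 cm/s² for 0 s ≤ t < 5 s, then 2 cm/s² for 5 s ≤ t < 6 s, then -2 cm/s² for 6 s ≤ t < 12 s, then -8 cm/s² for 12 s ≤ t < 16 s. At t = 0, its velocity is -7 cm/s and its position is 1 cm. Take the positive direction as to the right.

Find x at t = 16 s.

369.5 cm

On each constant-a segment, Δv = aΔt and Δx = v₀Δt + ½aΔt²; chain segment to segment.
0–5 s: v starts -7 cm/s; Δx = -7·5 + ½·9·5² = 77.5 cm; v ends 38 cm/s.
5–6 s: v starts 38 cm/s; Δx = 38·1 + ½·2·1² = 39 cm; v ends 40 cm/s.
6–12 s: v starts 40 cm/s; Δx = 40·6 + ½·-2·6² = 204 cm; v ends 28 cm/s.
12–16 s: v starts 28 cm/s; Δx = 28·4 + ½·-8·4² = 48 cm; v ends -4 cm/s.
x(16) = 1 + Σ Δx = 369.5 cm.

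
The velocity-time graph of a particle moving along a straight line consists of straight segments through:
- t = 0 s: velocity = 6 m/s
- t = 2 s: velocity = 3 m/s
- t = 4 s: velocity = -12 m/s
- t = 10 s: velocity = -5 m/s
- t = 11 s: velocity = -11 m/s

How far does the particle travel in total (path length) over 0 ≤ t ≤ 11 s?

78.2 m

Total distance travelled is ∫|v| dt — sum the magnitudes of each area piece.
0–2 s: |½(6 + 3)(2)| = 9 m
2–4 s: v = 0 at t = 2.4 s; triangle areas 0.6 + 9.6 = 10.2 m
4–10 s: |½(-12 + -5)(6)| = 51 m
10–11 s: |½(-5 + -11)(1)| = 8 m
Total distance = 78.2 m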